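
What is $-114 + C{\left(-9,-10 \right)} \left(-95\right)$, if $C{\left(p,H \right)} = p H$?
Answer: $-8664$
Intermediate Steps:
$C{\left(p,H \right)} = H p$
$-114 + C{\left(-9,-10 \right)} \left(-95\right) = -114 + \left(-10\right) \left(-9\right) \left(-95\right) = -114 + 90 \left(-95\right) = -114 - 8550 = -8664$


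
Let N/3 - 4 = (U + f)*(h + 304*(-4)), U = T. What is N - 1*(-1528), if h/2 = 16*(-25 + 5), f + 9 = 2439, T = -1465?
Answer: -5371580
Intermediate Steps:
f = 2430 (f = -9 + 2439 = 2430)
h = -640 (h = 2*(16*(-25 + 5)) = 2*(16*(-20)) = 2*(-320) = -640)
U = -1465
N = -5373108 (N = 12 + 3*((-1465 + 2430)*(-640 + 304*(-4))) = 12 + 3*(965*(-640 - 1216)) = 12 + 3*(965*(-1856)) = 12 + 3*(-1791040) = 12 - 5373120 = -5373108)
N - 1*(-1528) = -5373108 - 1*(-1528) = -5373108 + 1528 = -5371580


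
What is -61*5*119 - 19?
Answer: -36314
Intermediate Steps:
-61*5*119 - 19 = -305*119 - 19 = -36295 - 19 = -36314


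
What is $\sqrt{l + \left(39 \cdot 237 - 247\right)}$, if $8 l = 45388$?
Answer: $\frac{\sqrt{58678}}{2} \approx 121.12$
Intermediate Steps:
$l = \frac{11347}{2}$ ($l = \frac{1}{8} \cdot 45388 = \frac{11347}{2} \approx 5673.5$)
$\sqrt{l + \left(39 \cdot 237 - 247\right)} = \sqrt{\frac{11347}{2} + \left(39 \cdot 237 - 247\right)} = \sqrt{\frac{11347}{2} + \left(9243 - 247\right)} = \sqrt{\frac{11347}{2} + 8996} = \sqrt{\frac{29339}{2}} = \frac{\sqrt{58678}}{2}$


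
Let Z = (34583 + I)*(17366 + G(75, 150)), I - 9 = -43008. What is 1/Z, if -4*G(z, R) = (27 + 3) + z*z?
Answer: -1/134254136 ≈ -7.4486e-9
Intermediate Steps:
I = -42999 (I = 9 - 43008 = -42999)
G(z, R) = -15/2 - z²/4 (G(z, R) = -((27 + 3) + z*z)/4 = -(30 + z²)/4 = -15/2 - z²/4)
Z = -134254136 (Z = (34583 - 42999)*(17366 + (-15/2 - ¼*75²)) = -8416*(17366 + (-15/2 - ¼*5625)) = -8416*(17366 + (-15/2 - 5625/4)) = -8416*(17366 - 5655/4) = -8416*63809/4 = -134254136)
1/Z = 1/(-134254136) = -1/134254136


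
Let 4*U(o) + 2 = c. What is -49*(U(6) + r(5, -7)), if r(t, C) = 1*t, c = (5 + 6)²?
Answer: -6811/4 ≈ -1702.8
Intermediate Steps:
c = 121 (c = 11² = 121)
r(t, C) = t
U(o) = 119/4 (U(o) = -½ + (¼)*121 = -½ + 121/4 = 119/4)
-49*(U(6) + r(5, -7)) = -49*(119/4 + 5) = -49*139/4 = -6811/4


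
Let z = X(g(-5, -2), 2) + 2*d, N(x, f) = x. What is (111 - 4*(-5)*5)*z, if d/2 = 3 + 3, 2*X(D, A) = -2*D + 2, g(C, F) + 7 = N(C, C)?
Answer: 7807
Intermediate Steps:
g(C, F) = -7 + C
X(D, A) = 1 - D (X(D, A) = (-2*D + 2)/2 = (2 - 2*D)/2 = 1 - D)
d = 12 (d = 2*(3 + 3) = 2*6 = 12)
z = 37 (z = (1 - (-7 - 5)) + 2*12 = (1 - 1*(-12)) + 24 = (1 + 12) + 24 = 13 + 24 = 37)
(111 - 4*(-5)*5)*z = (111 - 4*(-5)*5)*37 = (111 + 20*5)*37 = (111 + 100)*37 = 211*37 = 7807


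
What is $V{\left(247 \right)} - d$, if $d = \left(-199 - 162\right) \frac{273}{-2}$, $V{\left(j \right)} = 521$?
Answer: $- \frac{97511}{2} \approx -48756.0$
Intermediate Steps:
$d = \frac{98553}{2}$ ($d = - 361 \cdot 273 \left(- \frac{1}{2}\right) = \left(-361\right) \left(- \frac{273}{2}\right) = \frac{98553}{2} \approx 49277.0$)
$V{\left(247 \right)} - d = 521 - \frac{98553}{2} = - \frac{97511}{2}$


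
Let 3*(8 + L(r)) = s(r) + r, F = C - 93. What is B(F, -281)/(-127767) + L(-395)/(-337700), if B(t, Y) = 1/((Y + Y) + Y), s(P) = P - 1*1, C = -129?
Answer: 5852179441/7274570020740 ≈ 0.00080447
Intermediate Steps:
s(P) = -1 + P (s(P) = P - 1 = -1 + P)
F = -222 (F = -129 - 93 = -222)
B(t, Y) = 1/(3*Y) (B(t, Y) = 1/(2*Y + Y) = 1/(3*Y))
L(r) = -25/3 + 2*r/3 (L(r) = -8 + ((-1 + r) + r)/3 = -8 + (-1 + 2*r)/3 = -8 + (-⅓ + 2*r/3) = -25/3 + 2*r/3)
B(F, -281)/(-127767) + L(-395)/(-337700) = ((⅓)/(-281))/(-127767) + (-25/3 + (⅔)*(-395))/(-337700) = ((⅓)*(-1/281))*(-1/127767) + (-25/3 - 790/3)*(-1/337700) = -1/843*(-1/127767) - 815/3*(-1/337700) = 1/107707581 + 163/202620 = 5852179441/7274570020740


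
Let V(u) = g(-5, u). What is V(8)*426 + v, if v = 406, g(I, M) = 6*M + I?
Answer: 18724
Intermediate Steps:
g(I, M) = I + 6*M
V(u) = -5 + 6*u
V(8)*426 + v = (-5 + 6*8)*426 + 406 = (-5 + 48)*426 + 406 = 43*426 + 406 = 18318 + 406 = 18724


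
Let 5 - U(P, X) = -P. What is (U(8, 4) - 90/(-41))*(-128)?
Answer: -79744/41 ≈ -1945.0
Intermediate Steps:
U(P, X) = 5 + P (U(P, X) = 5 - (-1)*P = 5 + P)
(U(8, 4) - 90/(-41))*(-128) = ((5 + 8) - 90/(-41))*(-128) = (13 - 90*(-1/41))*(-128) = (13 + 90/41)*(-128) = (623/41)*(-128) = -79744/41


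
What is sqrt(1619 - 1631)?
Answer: 2*I*sqrt(3) ≈ 3.4641*I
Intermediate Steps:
sqrt(1619 - 1631) = sqrt(-12) = 2*I*sqrt(3)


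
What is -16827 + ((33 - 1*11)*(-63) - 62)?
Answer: -18275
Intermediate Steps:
-16827 + ((33 - 1*11)*(-63) - 62) = -16827 + ((33 - 11)*(-63) - 62) = -16827 + (22*(-63) - 62) = -16827 + (-1386 - 62) = -16827 - 1448 = -18275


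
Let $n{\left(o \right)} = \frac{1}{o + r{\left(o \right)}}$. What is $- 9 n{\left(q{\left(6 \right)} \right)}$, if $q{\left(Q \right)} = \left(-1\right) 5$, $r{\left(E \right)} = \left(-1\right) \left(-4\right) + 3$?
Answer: $- \frac{9}{2} \approx -4.5$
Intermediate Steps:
$r{\left(E \right)} = 7$ ($r{\left(E \right)} = 4 + 3 = 7$)
$q{\left(Q \right)} = -5$
$n{\left(o \right)} = \frac{1}{7 + o}$ ($n{\left(o \right)} = \frac{1}{o + 7} = \frac{1}{7 + o}$)
$- 9 n{\left(q{\left(6 \right)} \right)} = - \frac{9}{7 - 5} = - \frac{9}{2}$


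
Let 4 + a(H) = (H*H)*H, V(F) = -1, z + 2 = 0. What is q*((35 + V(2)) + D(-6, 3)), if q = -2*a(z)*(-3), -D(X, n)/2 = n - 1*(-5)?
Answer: -1296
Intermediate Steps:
z = -2 (z = -2 + 0 = -2)
D(X, n) = -10 - 2*n (D(X, n) = -2*(n - 1*(-5)) = -2*(n + 5) = -2*(5 + n) = -10 - 2*n)
a(H) = -4 + H³ (a(H) = -4 + (H*H)*H = -4 + H²*H = -4 + H³)
q = -72 (q = -2*(-4 + (-2)³)*(-3) = -2*(-4 - 8)*(-3) = -2*(-12)*(-3) = 24*(-3) = -72)
q*((35 + V(2)) + D(-6, 3)) = -72*((35 - 1) + (-10 - 2*3)) = -72*(34 + (-10 - 6)) = -72*(34 - 16) = -72*18 = -1296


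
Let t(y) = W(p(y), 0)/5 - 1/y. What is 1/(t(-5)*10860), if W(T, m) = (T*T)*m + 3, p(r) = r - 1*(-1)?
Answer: 1/8688 ≈ 0.00011510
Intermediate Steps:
p(r) = 1 + r (p(r) = r + 1 = 1 + r)
W(T, m) = 3 + m*T² (W(T, m) = T²*m + 3 = m*T² + 3 = 3 + m*T²)
t(y) = ⅗ - 1/y (t(y) = (3 + 0*(1 + y)²)/5 - 1/y = (3 + 0)*(⅕) - 1/y = 3*(⅕) - 1/y = ⅗ - 1/y)
1/(t(-5)*10860) = 1/((⅗ - 1/(-5))*10860) = 1/((⅗ - 1*(-⅕))*10860) = 1/((⅗ + ⅕)*10860) = 1/((⅘)*10860) = 1/8688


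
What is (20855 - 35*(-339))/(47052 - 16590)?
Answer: 16360/15231 ≈ 1.0741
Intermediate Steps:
(20855 - 35*(-339))/(47052 - 16590) = (20855 + 11865)/30462 = 32720*(1/30462) = 16360/15231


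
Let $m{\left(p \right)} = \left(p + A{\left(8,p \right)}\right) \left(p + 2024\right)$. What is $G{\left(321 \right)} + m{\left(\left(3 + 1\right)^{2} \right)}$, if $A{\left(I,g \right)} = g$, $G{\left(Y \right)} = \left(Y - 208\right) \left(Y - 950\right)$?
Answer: $-5797$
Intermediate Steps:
$G{\left(Y \right)} = \left(-950 + Y\right) \left(-208 + Y\right)$ ($G{\left(Y \right)} = \left(-208 + Y\right) \left(-950 + Y\right) = \left(-950 + Y\right) \left(-208 + Y\right)$)
$m{\left(p \right)} = 2 p \left(2024 + p\right)$ ($m{\left(p \right)} = \left(p + p\right) \left(p + 2024\right) = 2 p \left(2024 + p\right)$)
$G{\left(321 \right)} + m{\left(\left(3 + 1\right)^{2} \right)} = \left(197600 + 321^{2} - 371718\right) + 2 \left(3 + 1\right)^{2} \left(2024 + \left(3 + 1\right)^{2}\right) = \left(197600 + 103041 - 371718\right) + 2 \cdot 4^{2} \left(2024 + 4^{2}\right) = -71077 + 2 \cdot 16 \left(2024 + 16\right) = -71077 + 2 \cdot 16 \cdot 2040 = -71077 + 65280 = -5797$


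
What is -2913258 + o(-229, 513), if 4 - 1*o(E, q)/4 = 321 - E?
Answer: -2915442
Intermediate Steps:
o(E, q) = -1268 + 4*E (o(E, q) = 16 - 4*(321 - E) = 16 + (-1284 + 4*E) = -1268 + 4*E)
-2913258 + o(-229, 513) = -2913258 + (-1268 + 4*(-229)) = -2913258 + (-1268 - 916) = -2913258 - 2184 = -2915442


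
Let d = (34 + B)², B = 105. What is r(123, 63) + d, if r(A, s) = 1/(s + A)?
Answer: 3593707/186 ≈ 19321.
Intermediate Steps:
r(A, s) = 1/(A + s)
d = 19321 (d = (34 + 105)² = 139² = 19321)
r(123, 63) + d = 1/(123 + 63) + 19321 = 1/186 + 19321 = 3593707/186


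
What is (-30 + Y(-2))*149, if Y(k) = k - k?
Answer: -4470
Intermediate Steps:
Y(k) = 0
(-30 + Y(-2))*149 = (-30 + 0)*149 = -30*149 = -4470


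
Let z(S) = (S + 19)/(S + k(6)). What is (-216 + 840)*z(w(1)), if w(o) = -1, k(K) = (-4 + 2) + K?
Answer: 3744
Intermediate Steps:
k(K) = -2 + K
z(S) = (19 + S)/(4 + S) (z(S) = (S + 19)/(S + (-2 + 6)) = (19 + S)/(S + 4) = (19 + S)/(4 + S))
(-216 + 840)*z(w(1)) = (-216 + 840)*((19 - 1)/(4 - 1)) = 624*(18/3) = 624*((⅓)*18) = 624*6 = 3744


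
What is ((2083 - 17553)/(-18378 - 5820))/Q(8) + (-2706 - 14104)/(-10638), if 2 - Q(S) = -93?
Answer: 646792766/407579013 ≈ 1.5869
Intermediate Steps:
Q(S) = 95 (Q(S) = 2 - 1*(-93) = 2 + 93 = 95)
((2083 - 17553)/(-18378 - 5820))/Q(8) + (-2706 - 14104)/(-10638) = ((2083 - 17553)/(-18378 - 5820))/95 + (-2706 - 14104)/(-10638) = -15470/(-24198)*(1/95) - 16810*(-1/10638) = -15470*(-1/24198)*(1/95) + 8405/5319 = (7735/12099)*(1/95) + 8405/5319 = 1547/229881 + 8405/5319 = 646792766/407579013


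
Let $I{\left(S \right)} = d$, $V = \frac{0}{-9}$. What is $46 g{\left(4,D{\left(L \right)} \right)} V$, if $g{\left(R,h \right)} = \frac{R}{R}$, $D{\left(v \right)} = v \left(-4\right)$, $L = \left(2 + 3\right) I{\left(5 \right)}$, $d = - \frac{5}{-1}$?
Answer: $0$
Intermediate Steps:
$d = 5$ ($d = \left(-5\right) \left(-1\right) = 5$)
$V = 0$ ($V = 0 \left(- \frac{1}{9}\right) = 0$)
$I{\left(S \right)} = 5$
$L = 25$ ($L = \left(2 + 3\right) 5 = 5 \cdot 5 = 25$)
$D{\left(v \right)} = - 4 v$
$g{\left(R,h \right)} = 1$
$46 g{\left(4,D{\left(L \right)} \right)} V = 46 \cdot 1 \cdot 0 = 46 \cdot 0 = 0$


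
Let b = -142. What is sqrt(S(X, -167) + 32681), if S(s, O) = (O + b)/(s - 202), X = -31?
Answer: sqrt(1774290806)/233 ≈ 180.78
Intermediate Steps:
S(s, O) = (-142 + O)/(-202 + s) (S(s, O) = (O - 142)/(s - 202) = (-142 + O)/(-202 + s))
sqrt(S(X, -167) + 32681) = sqrt((-142 - 167)/(-202 - 31) + 32681) = sqrt(-309/(-233) + 32681) = sqrt(-1/233*(-309) + 32681) = sqrt(309/233 + 32681) = sqrt(7614982/233) = sqrt(1774290806)/233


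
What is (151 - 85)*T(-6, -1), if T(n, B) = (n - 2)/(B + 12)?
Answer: -48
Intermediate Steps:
T(n, B) = (-2 + n)/(12 + B)
(151 - 85)*T(-6, -1) = (151 - 85)*((-2 - 6)/(12 - 1)) = 66*(-8/11) = -48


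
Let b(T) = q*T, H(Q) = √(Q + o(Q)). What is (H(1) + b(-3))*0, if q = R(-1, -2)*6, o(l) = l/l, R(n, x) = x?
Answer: 0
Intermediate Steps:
o(l) = 1
H(Q) = √(1 + Q) (H(Q) = √(Q + 1) = √(1 + Q))
q = -12 (q = -2*6 = -12)
b(T) = -12*T
(H(1) + b(-3))*0 = (√(1 + 1) - 12*(-3))*0 = (√2 + 36)*0 = (36 + √2)*0 = 0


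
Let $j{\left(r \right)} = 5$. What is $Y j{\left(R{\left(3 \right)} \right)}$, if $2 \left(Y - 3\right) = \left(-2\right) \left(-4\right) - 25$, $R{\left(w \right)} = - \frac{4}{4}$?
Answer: $- \frac{55}{2} \approx -27.5$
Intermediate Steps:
$R{\left(w \right)} = -1$ ($R{\left(w \right)} = \left(-4\right) \frac{1}{4} = -1$)
$Y = - \frac{11}{2}$ ($Y = 3 + \frac{\left(-2\right) \left(-4\right) - 25}{2} = 3 + \frac{8 - 25}{2} = 3 + \frac{1}{2} \left(-17\right) = 3 - \frac{17}{2} = - \frac{11}{2} \approx -5.5$)
$Y j{\left(R{\left(3 \right)} \right)} = \left(- \frac{11}{2}\right) 5 = - \frac{55}{2}$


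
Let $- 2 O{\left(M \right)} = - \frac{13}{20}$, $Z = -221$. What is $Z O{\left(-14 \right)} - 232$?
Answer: $- \frac{12153}{40} \approx -303.83$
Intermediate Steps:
$O{\left(M \right)} = \frac{13}{40}$ ($O{\left(M \right)} = - \frac{\left(-13\right) \frac{1}{20}}{2} = \left(- \frac{1}{2}\right) \left(- \frac{13}{20}\right) = \frac{13}{40}$)
$Z O{\left(-14 \right)} - 232 = \left(-221\right) \frac{13}{40} - 232 = - \frac{2873}{40} - 232 = - \frac{12153}{40}$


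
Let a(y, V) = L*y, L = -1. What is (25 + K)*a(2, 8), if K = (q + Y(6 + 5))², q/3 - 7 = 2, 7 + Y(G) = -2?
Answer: -698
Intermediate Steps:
Y(G) = -9 (Y(G) = -7 - 2 = -9)
q = 27 (q = 21 + 3*2 = 21 + 6 = 27)
a(y, V) = -y
K = 324 (K = (27 - 9)² = 18² = 324)
(25 + K)*a(2, 8) = (25 + 324)*(-1*2) = 349*(-2) = -698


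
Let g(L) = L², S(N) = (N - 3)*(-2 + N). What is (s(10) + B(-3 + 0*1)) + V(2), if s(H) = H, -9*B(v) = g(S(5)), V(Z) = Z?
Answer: 8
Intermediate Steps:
S(N) = (-3 + N)*(-2 + N)
B(v) = -4 (B(v) = -(6 + 5² - 5*5)²/9 = -(6 + 25 - 25)²/9 = -⅑*6² = -⅑*36 = -4)
(s(10) + B(-3 + 0*1)) + V(2) = (10 - 4) + 2 = 6 + 2 = 8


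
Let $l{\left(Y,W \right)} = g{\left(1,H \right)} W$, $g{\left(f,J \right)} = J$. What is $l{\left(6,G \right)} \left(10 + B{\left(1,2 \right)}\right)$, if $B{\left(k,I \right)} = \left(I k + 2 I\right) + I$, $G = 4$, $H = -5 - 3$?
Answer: $-576$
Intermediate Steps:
$H = -8$
$B{\left(k,I \right)} = 3 I + I k$ ($B{\left(k,I \right)} = \left(2 I + I k\right) + I = 3 I + I k$)
$l{\left(Y,W \right)} = - 8 W$
$l{\left(6,G \right)} \left(10 + B{\left(1,2 \right)}\right) = \left(-8\right) 4 \left(10 + 2 \left(3 + 1\right)\right) = - 32 \left(10 + 2 \cdot 4\right) = - 32 \left(10 + 8\right) = \left(-32\right) 18 = -576$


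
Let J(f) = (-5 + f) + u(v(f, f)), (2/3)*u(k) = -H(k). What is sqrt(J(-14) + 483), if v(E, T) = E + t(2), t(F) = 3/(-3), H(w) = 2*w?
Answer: sqrt(509) ≈ 22.561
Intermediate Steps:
t(F) = -1 (t(F) = 3*(-1/3) = -1)
v(E, T) = -1 + E (v(E, T) = E - 1 = -1 + E)
u(k) = -3*k (u(k) = 3*(-2*k)/2 = -3*k)
J(f) = -2 - 2*f (J(f) = (-5 + f) - 3*(-1 + f) = (-5 + f) + (3 - 3*f) = -2 - 2*f)
sqrt(J(-14) + 483) = sqrt((-2 - 2*(-14)) + 483) = sqrt((-2 + 28) + 483) = sqrt(26 + 483) = sqrt(509)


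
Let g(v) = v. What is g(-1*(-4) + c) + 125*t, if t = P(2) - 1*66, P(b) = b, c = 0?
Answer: -7996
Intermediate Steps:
t = -64 (t = 2 - 1*66 = 2 - 66 = -64)
g(-1*(-4) + c) + 125*t = (-1*(-4) + 0) + 125*(-64) = (4 + 0) - 8000 = 4 - 8000 = -7996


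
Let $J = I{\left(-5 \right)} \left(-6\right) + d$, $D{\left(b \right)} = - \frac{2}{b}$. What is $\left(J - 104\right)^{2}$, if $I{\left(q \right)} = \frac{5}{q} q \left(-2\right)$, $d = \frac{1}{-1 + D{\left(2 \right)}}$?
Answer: $\frac{7921}{4} \approx 1980.3$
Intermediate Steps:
$d = - \frac{1}{2}$ ($d = \frac{1}{-1 - \frac{2}{2}} = \frac{1}{-1 - 1} = \frac{1}{-2} = - \frac{1}{2} \approx -0.5$)
$I{\left(q \right)} = -10$ ($I{\left(q \right)} = 5 \left(-2\right) = -10$)
$J = \frac{119}{2}$ ($J = \left(-10\right) \left(-6\right) - \frac{1}{2} = 60 - \frac{1}{2} = \frac{119}{2} \approx 59.5$)
$\left(J - 104\right)^{2} = \left(\frac{119}{2} - 104\right)^{2} = \left(- \frac{89}{2}\right)^{2} = \frac{7921}{4}$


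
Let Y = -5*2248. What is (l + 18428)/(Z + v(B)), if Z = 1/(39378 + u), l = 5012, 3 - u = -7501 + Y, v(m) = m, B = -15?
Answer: -1362379680/871829 ≈ -1562.7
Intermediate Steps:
Y = -11240
u = 18744 (u = 3 - (-7501 - 11240) = 3 - 1*(-18741) = 3 + 18741 = 18744)
Z = 1/58122 (Z = 1/(39378 + 18744) = 1/58122 ≈ 1.7205e-5)
(l + 18428)/(Z + v(B)) = (5012 + 18428)/(1/58122 - 15) = 23440/(-871829/58122) = 23440*(-58122/871829) = -1362379680/871829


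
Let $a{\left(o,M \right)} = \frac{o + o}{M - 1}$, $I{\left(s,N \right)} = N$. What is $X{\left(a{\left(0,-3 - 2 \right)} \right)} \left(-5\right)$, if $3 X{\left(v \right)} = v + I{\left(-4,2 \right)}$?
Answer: $- \frac{10}{3} \approx -3.3333$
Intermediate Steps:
$a{\left(o,M \right)} = \frac{2 o}{-1 + M}$
$X{\left(v \right)} = \frac{2}{3} + \frac{v}{3}$ ($X{\left(v \right)} = \frac{v + 2}{3} = \frac{2 + v}{3} = \frac{2}{3} + \frac{v}{3}$)
$X{\left(a{\left(0,-3 - 2 \right)} \right)} \left(-5\right) = \left(\frac{2}{3} + \frac{2 \cdot 0 \frac{1}{-1 - 5}}{3}\right) \left(-5\right) = \left(\frac{2}{3} + \frac{2 \cdot 0 \frac{1}{-6}}{3}\right) \left(-5\right) = \left(\frac{2}{3} + \frac{2 \cdot 0 \left(- \frac{1}{6}\right)}{3}\right) \left(-5\right) = \left(\frac{2}{3} + \frac{1}{3} \cdot 0\right) \left(-5\right) = \left(\frac{2}{3} + 0\right) \left(-5\right) = \frac{2}{3} \left(-5\right) = - \frac{10}{3}$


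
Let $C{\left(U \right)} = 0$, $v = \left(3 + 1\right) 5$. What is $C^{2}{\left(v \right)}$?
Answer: $0$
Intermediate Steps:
$v = 20$ ($v = 4 \cdot 5 = 20$)
$C^{2}{\left(v \right)} = 0^{2} = 0$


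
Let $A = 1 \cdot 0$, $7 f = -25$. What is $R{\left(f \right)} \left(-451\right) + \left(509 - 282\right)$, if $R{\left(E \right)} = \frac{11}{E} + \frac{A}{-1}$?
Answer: $\frac{40402}{25} \approx 1616.1$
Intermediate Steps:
$f = - \frac{25}{7}$ ($f = \frac{1}{7} \left(-25\right) = - \frac{25}{7} \approx -3.5714$)
$A = 0$
$R{\left(E \right)} = \frac{11}{E}$ ($R{\left(E \right)} = \frac{11}{E} + \frac{0}{-1} = \frac{11}{E} + 0 \left(-1\right) = \frac{11}{E} + 0 = \frac{11}{E}$)
$R{\left(f \right)} \left(-451\right) + \left(509 - 282\right) = \frac{11}{- \frac{25}{7}} \left(-451\right) + \left(509 - 282\right) = 11 \left(- \frac{7}{25}\right) \left(-451\right) + 227 = \left(- \frac{77}{25}\right) \left(-451\right) + 227 = \frac{34727}{25} + 227 = \frac{40402}{25}$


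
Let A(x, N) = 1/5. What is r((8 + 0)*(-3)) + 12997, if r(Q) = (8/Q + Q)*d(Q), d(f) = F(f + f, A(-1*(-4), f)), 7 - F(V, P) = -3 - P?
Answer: 63744/5 ≈ 12749.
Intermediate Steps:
A(x, N) = ⅕
F(V, P) = 10 + P (F(V, P) = 7 - (-3 - P) = 7 + (3 + P) = 10 + P)
d(f) = 51/5 (d(f) = 10 + ⅕ = 51/5)
r(Q) = 51*Q/5 + 408/(5*Q) (r(Q) = (8/Q + Q)*(51/5) = (Q + 8/Q)*(51/5) = 51*Q/5 + 408/(5*Q))
r((8 + 0)*(-3)) + 12997 = 51*(8 + ((8 + 0)*(-3))²)/(5*(((8 + 0)*(-3)))) + 12997 = 51*(8 + (8*(-3))²)/(5*((8*(-3)))) + 12997 = (51/5)*(8 + (-24)²)/(-24) + 12997 = (51/5)*(-1/24)*(8 + 576) + 12997 = (51/5)*(-1/24)*584 + 12997 = -1241/5 + 12997 = 63744/5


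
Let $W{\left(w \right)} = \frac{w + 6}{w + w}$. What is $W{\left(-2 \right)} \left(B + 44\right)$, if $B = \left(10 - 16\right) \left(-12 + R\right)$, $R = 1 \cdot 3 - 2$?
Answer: $-110$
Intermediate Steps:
$R = 1$ ($R = 3 - 2 = 1$)
$W{\left(w \right)} = \frac{6 + w}{2 w}$
$B = 66$ ($B = \left(10 - 16\right) \left(-12 + 1\right) = \left(-6\right) \left(-11\right) = 66$)
$W{\left(-2 \right)} \left(B + 44\right) = \frac{6 - 2}{2 \left(-2\right)} \left(66 + 44\right) = \frac{1}{2} \left(- \frac{1}{2}\right) 4 \cdot 110 = \left(-1\right) 110 = -110$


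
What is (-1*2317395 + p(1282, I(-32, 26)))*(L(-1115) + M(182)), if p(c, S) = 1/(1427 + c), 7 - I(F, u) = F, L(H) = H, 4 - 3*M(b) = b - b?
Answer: 20974206823414/8127 ≈ 2.5808e+9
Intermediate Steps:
M(b) = 4/3 (M(b) = 4/3 - (b - b)/3 = 4/3 - 1/3*0 = 4/3 + 0 = 4/3)
I(F, u) = 7 - F
(-1*2317395 + p(1282, I(-32, 26)))*(L(-1115) + M(182)) = (-1*2317395 + 1/(1427 + 1282))*(-1115 + 4/3) = (-2317395 + 1/2709)*(-3341/3) = -6277823054/2709*(-3341/3) = 20974206823414/8127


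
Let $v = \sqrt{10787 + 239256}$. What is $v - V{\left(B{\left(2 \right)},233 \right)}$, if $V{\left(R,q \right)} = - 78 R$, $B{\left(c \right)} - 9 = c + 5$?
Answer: $1248 + \sqrt{250043} \approx 1748.0$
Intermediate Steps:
$B{\left(c \right)} = 14 + c$ ($B{\left(c \right)} = 9 + \left(c + 5\right) = 9 + \left(5 + c\right) = 14 + c$)
$v = \sqrt{250043} \approx 500.04$
$v - V{\left(B{\left(2 \right)},233 \right)} = \sqrt{250043} - - 78 \left(14 + 2\right) = \sqrt{250043} - \left(-78\right) 16 = \sqrt{250043} - -1248 = \sqrt{250043} + 1248 = 1248 + \sqrt{250043}$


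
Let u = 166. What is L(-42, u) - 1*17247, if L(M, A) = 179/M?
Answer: -724553/42 ≈ -17251.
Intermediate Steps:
L(-42, u) - 1*17247 = 179/(-42) - 1*17247 = 179*(-1/42) - 17247 = -179/42 - 17247 = -724553/42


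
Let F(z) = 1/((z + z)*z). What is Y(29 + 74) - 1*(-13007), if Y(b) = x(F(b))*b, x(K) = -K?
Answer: 2679441/206 ≈ 13007.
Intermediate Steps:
F(z) = 1/(2*z**2) (F(z) = 1/(((2*z))*z) = (1/(2*z))/z = 1/(2*z**2))
Y(b) = -1/(2*b) (Y(b) = (-1/(2*b**2))*b = -1/(2*b))
Y(29 + 74) - 1*(-13007) = -1/(2*(29 + 74)) - 1*(-13007) = -1/2/103 + 13007 = -1/2*1/103 + 13007 = -1/206 + 13007 = 2679441/206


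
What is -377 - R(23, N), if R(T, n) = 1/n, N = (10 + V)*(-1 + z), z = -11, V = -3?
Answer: -31667/84 ≈ -376.99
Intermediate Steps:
N = -84 (N = (10 - 3)*(-1 - 11) = 7*(-12) = -84)
-377 - R(23, N) = -377 - 1/(-84) = -377 - 1*(-1/84) = -377 + 1/84 = -31667/84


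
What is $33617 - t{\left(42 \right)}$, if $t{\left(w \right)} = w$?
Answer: $33575$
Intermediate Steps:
$33617 - t{\left(42 \right)} = 33617 - 42 = 33575$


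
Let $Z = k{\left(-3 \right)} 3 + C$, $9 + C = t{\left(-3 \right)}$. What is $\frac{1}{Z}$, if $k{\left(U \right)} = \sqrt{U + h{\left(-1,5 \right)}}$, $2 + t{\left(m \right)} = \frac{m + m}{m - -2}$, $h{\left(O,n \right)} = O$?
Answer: $- \frac{5}{61} - \frac{6 i}{61} \approx -0.081967 - 0.098361 i$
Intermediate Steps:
$t{\left(m \right)} = -2 + \frac{2 m}{2 + m}$ ($t{\left(m \right)} = -2 + \frac{m + m}{m - -2} = -2 + \frac{2 m}{m + \left(-3 + 5\right)} = -2 + \frac{2 m}{m + 2} = -2 + \frac{2 m}{2 + m}$)
$k{\left(U \right)} = \sqrt{-1 + U}$ ($k{\left(U \right)} = \sqrt{U - 1} = \sqrt{-1 + U}$)
$C = -5$ ($C = -9 - \frac{4}{2 - 3} = -9 - \frac{4}{-1} = -9 - -4 = -9 + 4 = -5$)
$Z = -5 + 6 i$ ($Z = \sqrt{-1 - 3} \cdot 3 - 5 = \sqrt{-4} \cdot 3 - 5 = 2 i 3 - 5 = 6 i - 5 = -5 + 6 i \approx -5.0 + 6.0 i$)
$\frac{1}{Z} = \frac{1}{-5 + 6 i} = \frac{-5 - 6 i}{61}$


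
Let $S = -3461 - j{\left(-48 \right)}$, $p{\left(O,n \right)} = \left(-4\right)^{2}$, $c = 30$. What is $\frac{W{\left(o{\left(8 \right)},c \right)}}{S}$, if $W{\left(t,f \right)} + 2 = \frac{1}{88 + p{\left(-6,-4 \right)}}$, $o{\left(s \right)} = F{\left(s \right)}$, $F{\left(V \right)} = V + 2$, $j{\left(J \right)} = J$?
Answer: $\frac{207}{354952} \approx 0.00058318$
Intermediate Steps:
$F{\left(V \right)} = 2 + V$
$p{\left(O,n \right)} = 16$
$o{\left(s \right)} = 2 + s$
$W{\left(t,f \right)} = - \frac{207}{104}$ ($W{\left(t,f \right)} = -2 + \frac{1}{88 + 16} = -2 + \frac{1}{104} = - \frac{207}{104}$)
$S = -3413$ ($S = -3461 - -48 = -3461 + 48 = -3413$)
$\frac{W{\left(o{\left(8 \right)},c \right)}}{S} = - \frac{207}{104 \left(-3413\right)} = \left(- \frac{207}{104}\right) \left(- \frac{1}{3413}\right) = \frac{207}{354952}$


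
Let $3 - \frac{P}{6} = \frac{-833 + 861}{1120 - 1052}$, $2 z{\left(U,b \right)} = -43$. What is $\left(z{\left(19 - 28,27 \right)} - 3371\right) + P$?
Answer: $- \frac{114817}{34} \approx -3377.0$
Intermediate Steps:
$z{\left(U,b \right)} = - \frac{43}{2}$ ($z{\left(U,b \right)} = \frac{1}{2} \left(-43\right) = - \frac{43}{2}$)
$P = \frac{264}{17}$ ($P = 18 - 6 \frac{-833 + 861}{1120 - 1052} = 18 - 6 \cdot \frac{28}{68} = 18 - 6 \cdot 28 \cdot \frac{1}{68} = 18 - \frac{42}{17} = \frac{264}{17} \approx 15.529$)
$\left(z{\left(19 - 28,27 \right)} - 3371\right) + P = \left(- \frac{43}{2} - 3371\right) + \frac{264}{17} = - \frac{6785}{2} + \frac{264}{17} = - \frac{114817}{34}$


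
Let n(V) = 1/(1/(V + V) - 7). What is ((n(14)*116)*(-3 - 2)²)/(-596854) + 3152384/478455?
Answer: 12231129517784/1856190573705 ≈ 6.5894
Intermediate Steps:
n(V) = 1/(-7 + 1/(2*V)) (n(V) = 1/(1/(2*V) - 7) = 1/(-7 + 1/(2*V)))
((n(14)*116)*(-3 - 2)²)/(-596854) + 3152384/478455 = ((-2*14/(-1 + 14*14)*116)*(-3 - 2)²)/(-596854) + 3152384/478455 = ((-2*14/(-1 + 196)*116)*(-5)²)*(-1/596854) + 3152384*(1/478455) = ((-2*14/195*116)*25)*(-1/596854) + 3152384/478455 = ((-2*14*1/195*116)*25)*(-1/596854) + 3152384/478455 = (-28/195*116*25)*(-1/596854) + 3152384/478455 = -3248/195*25*(-1/596854) + 3152384/478455 = -16240/39*(-1/596854) + 3152384/478455 = 8120/11638653 + 3152384/478455 = 12231129517784/1856190573705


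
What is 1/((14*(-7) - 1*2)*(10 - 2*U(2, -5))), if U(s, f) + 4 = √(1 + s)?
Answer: -3/5200 - √3/15600 ≈ -0.00068795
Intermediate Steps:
U(s, f) = -4 + √(1 + s)
1/((14*(-7) - 1*2)*(10 - 2*U(2, -5))) = 1/((14*(-7) - 1*2)*(10 - 2*(-4 + √(1 + 2)))) = 1/((-98 - 2)*(10 - 2*(-4 + √3))) = 1/(-100*(10 + (8 - 2*√3))) = 1/(-100*(18 - 2*√3)) = 1/(-1800 + 200*√3)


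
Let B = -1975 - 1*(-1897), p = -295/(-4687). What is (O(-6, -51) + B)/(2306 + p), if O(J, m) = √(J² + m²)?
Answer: -121862/3602839 + 4687*√293/3602839 ≈ -0.011556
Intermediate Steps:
p = 295/4687 (p = -295*(-1/4687) = 295/4687 ≈ 0.062940)
B = -78 (B = -1975 + 1897 = -78)
(O(-6, -51) + B)/(2306 + p) = (√((-6)² + (-51)²) - 78)/(2306 + 295/4687) = (√(36 + 2601) - 78)/(10808517/4687) = (√2637 - 78)*(4687/10808517) = (3*√293 - 78)*(4687/10808517) = (-78 + 3*√293)*(4687/10808517) = -121862/3602839 + 4687*√293/3602839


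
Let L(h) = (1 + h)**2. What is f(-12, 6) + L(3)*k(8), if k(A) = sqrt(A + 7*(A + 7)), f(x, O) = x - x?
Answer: 16*sqrt(113) ≈ 170.08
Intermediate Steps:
f(x, O) = 0
k(A) = sqrt(49 + 8*A) (k(A) = sqrt(A + 7*(7 + A)) = sqrt(A + (49 + 7*A)) = sqrt(49 + 8*A))
f(-12, 6) + L(3)*k(8) = 0 + (1 + 3)**2*sqrt(49 + 8*8) = 0 + 4**2*sqrt(49 + 64) = 0 + 16*sqrt(113) = 16*sqrt(113)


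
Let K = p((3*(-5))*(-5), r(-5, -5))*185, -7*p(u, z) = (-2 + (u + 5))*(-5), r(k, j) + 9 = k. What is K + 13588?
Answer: 167266/7 ≈ 23895.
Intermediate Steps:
r(k, j) = -9 + k
p(u, z) = 15/7 + 5*u/7 (p(u, z) = -(-2 + (u + 5))*(-5)/7 = -(-2 + (5 + u))*(-5)/7 = -(3 + u)*(-5)/7 = -(-15 - 5*u)/7 = 15/7 + 5*u/7)
K = 72150/7 (K = (15/7 + 5*((3*(-5))*(-5))/7)*185 = (15/7 + 5*(-15*(-5))/7)*185 = (15/7 + (5/7)*75)*185 = (15/7 + 375/7)*185 = (390/7)*185 = 72150/7 ≈ 10307.)
K + 13588 = 72150/7 + 13588 = 167266/7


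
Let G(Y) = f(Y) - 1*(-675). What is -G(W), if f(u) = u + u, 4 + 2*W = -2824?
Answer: 2153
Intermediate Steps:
W = -1414 (W = -2 + (1/2)*(-2824) = -2 - 1412 = -1414)
f(u) = 2*u
G(Y) = 675 + 2*Y (G(Y) = 2*Y - 1*(-675) = 2*Y + 675 = 675 + 2*Y)
-G(W) = -(675 + 2*(-1414)) = -(675 - 2828) = -1*(-2153) = 2153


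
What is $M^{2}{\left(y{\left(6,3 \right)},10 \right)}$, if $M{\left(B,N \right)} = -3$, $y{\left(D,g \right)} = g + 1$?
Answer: $9$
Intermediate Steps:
$y{\left(D,g \right)} = 1 + g$
$M^{2}{\left(y{\left(6,3 \right)},10 \right)} = \left(-3\right)^{2} = 9$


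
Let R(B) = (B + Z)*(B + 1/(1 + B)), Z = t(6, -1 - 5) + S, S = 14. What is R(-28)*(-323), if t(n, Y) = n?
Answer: -1956088/27 ≈ -72448.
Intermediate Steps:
Z = 20 (Z = 6 + 14 = 20)
R(B) = (20 + B)*(B + 1/(1 + B)) (R(B) = (B + 20)*(B + 1/(1 + B)) = (20 + B)*(B + 1/(1 + B)))
R(-28)*(-323) = ((20 + (-28)³ + 21*(-28) + 21*(-28)²)/(1 - 28))*(-323) = ((20 - 21952 - 588 + 21*784)/(-27))*(-323) = -(20 - 21952 - 588 + 16464)/27*(-323) = -1/27*(-6056)*(-323) = (6056/27)*(-323) = -1956088/27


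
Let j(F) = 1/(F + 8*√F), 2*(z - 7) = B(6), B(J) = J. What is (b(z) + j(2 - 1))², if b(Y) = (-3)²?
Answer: 6724/81 ≈ 83.012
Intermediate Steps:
z = 10 (z = 7 + (½)*6 = 7 + 3 = 10)
b(Y) = 9
(b(z) + j(2 - 1))² = (9 + 1/((2 - 1) + 8*√(2 - 1)))² = (9 + 1/(1 + 8*√1))² = (9 + 1/(1 + 8*1))² = (9 + 1/(1 + 8))² = (9 + 1/9)² = (9 + ⅑)² = (82/9)² = 6724/81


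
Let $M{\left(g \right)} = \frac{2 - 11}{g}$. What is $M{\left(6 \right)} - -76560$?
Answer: $\frac{153117}{2} \approx 76559.0$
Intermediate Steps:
$M{\left(g \right)} = - \frac{9}{g}$ ($M{\left(g \right)} = \frac{2 - 11}{g} = - \frac{9}{g}$)
$M{\left(6 \right)} - -76560 = - \frac{9}{6} - -76560 = \left(-9\right) \frac{1}{6} + 76560 = - \frac{3}{2} + 76560 = \frac{153117}{2}$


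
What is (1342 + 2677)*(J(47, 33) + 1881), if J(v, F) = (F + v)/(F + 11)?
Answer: 83237509/11 ≈ 7.5670e+6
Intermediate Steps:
J(v, F) = (F + v)/(11 + F)
(1342 + 2677)*(J(47, 33) + 1881) = (1342 + 2677)*((33 + 47)/(11 + 33) + 1881) = 4019*(80/44 + 1881) = 4019*((1/44)*80 + 1881) = 4019*(20/11 + 1881) = 4019*(20711/11) = 83237509/11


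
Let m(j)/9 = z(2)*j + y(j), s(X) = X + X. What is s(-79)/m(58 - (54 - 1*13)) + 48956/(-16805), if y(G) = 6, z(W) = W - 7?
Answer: -406994/151245 ≈ -2.6910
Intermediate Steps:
z(W) = -7 + W
s(X) = 2*X
m(j) = 54 - 45*j (m(j) = 9*((-7 + 2)*j + 6) = 9*(-5*j + 6) = 9*(6 - 5*j) = 54 - 45*j)
s(-79)/m(58 - (54 - 1*13)) + 48956/(-16805) = (2*(-79))/(54 - 45*(58 - (54 - 1*13))) + 48956/(-16805) = -158/(54 - 45*(58 - (54 - 13))) + 48956*(-1/16805) = -158/(54 - 45*(58 - 1*41)) - 48956/16805 = -158/(54 - 45*(58 - 41)) - 48956/16805 = -158/(54 - 45*17) - 48956/16805 = -158/(54 - 765) - 48956/16805 = -158/(-711) - 48956/16805 = -158*(-1/711) - 48956/16805 = 2/9 - 48956/16805 = -406994/151245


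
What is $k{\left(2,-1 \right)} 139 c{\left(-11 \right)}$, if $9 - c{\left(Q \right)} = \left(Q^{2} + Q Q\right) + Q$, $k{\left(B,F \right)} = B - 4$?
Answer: $61716$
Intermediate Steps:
$k{\left(B,F \right)} = -4 + B$ ($k{\left(B,F \right)} = B - 4 = -4 + B$)
$c{\left(Q \right)} = 9 - Q - 2 Q^{2}$ ($c{\left(Q \right)} = 9 - \left(\left(Q^{2} + Q Q\right) + Q\right) = 9 - \left(\left(Q^{2} + Q^{2}\right) + Q\right) = 9 - \left(2 Q^{2} + Q\right) = 9 - \left(Q + 2 Q^{2}\right) = 9 - Q - 2 Q^{2}$)
$k{\left(2,-1 \right)} 139 c{\left(-11 \right)} = \left(-4 + 2\right) 139 \left(9 - -11 - 2 \left(-11\right)^{2}\right) = \left(-2\right) 139 \left(9 + 11 - 242\right) = - 278 \left(9 + 11 - 242\right) = \left(-278\right) \left(-222\right) = 61716$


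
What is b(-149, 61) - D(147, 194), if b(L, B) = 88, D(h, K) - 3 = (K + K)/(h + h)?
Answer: 12301/147 ≈ 83.680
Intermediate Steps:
D(h, K) = 3 + K/h (D(h, K) = 3 + (K + K)/(h + h) = 3 + (2*K)/((2*h)) = 3 + (2*K)*(1/(2*h)) = 3 + K/h)
b(-149, 61) - D(147, 194) = 88 - (3 + 194/147) = 88 - 1*635/147 = 88 - 635/147 = 12301/147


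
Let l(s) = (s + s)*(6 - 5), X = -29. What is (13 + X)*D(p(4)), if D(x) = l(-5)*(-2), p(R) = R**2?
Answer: -320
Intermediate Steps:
l(s) = 2*s (l(s) = (2*s)*1 = 2*s)
D(x) = 20 (D(x) = (2*(-5))*(-2) = -10*(-2) = 20)
(13 + X)*D(p(4)) = (13 - 29)*20 = -16*20 = -320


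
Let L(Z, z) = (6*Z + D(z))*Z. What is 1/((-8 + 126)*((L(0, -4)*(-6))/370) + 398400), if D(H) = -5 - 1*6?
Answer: 1/398400 ≈ 2.5100e-6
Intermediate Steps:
D(H) = -11 (D(H) = -5 - 6 = -11)
L(Z, z) = Z*(-11 + 6*Z) (L(Z, z) = (6*Z - 11)*Z = (-11 + 6*Z)*Z = Z*(-11 + 6*Z))
1/((-8 + 126)*((L(0, -4)*(-6))/370) + 398400) = 1/((-8 + 126)*(((0*(-11 + 6*0))*(-6))/370) + 398400) = 1/(118*(((0*(-11 + 0))*(-6))*(1/370)) + 398400) = 1/(118*(((0*(-11))*(-6))*(1/370)) + 398400) = 1/(118*((0*(-6))*(1/370)) + 398400) = 1/(118*(0*(1/370)) + 398400) = 1/(118*0 + 398400) = 1/(0 + 398400) = 1/398400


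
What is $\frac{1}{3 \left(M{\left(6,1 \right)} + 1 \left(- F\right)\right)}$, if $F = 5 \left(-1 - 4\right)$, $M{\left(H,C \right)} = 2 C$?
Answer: $\frac{1}{81} \approx 0.012346$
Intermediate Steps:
$F = -25$ ($F = 5 \left(-5\right) = -25$)
$\frac{1}{3 \left(M{\left(6,1 \right)} + 1 \left(- F\right)\right)} = \frac{1}{3 \left(2 \cdot 1 + 1 \left(\left(-1\right) \left(-25\right)\right)\right)} = \frac{1}{3 \left(2 + 1 \cdot 25\right)} = \frac{1}{3 \left(2 + 25\right)} = \frac{1}{3 \cdot 27} = \frac{1}{81}$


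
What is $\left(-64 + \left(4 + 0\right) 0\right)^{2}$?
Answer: $4096$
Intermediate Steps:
$\left(-64 + \left(4 + 0\right) 0\right)^{2} = \left(-64 + 4 \cdot 0\right)^{2} = \left(-64 + 0\right)^{2} = \left(-64\right)^{2} = 4096$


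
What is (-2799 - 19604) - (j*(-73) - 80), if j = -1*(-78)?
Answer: -16629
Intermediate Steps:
j = 78
(-2799 - 19604) - (j*(-73) - 80) = (-2799 - 19604) - (78*(-73) - 80) = -22403 - (-5694 - 80) = -22403 - 1*(-5774) = -22403 + 5774 = -16629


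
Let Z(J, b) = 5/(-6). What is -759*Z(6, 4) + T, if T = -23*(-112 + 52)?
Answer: 4025/2 ≈ 2012.5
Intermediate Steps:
Z(J, b) = -⅚ (Z(J, b) = 5*(-⅙) = -⅚)
T = 1380 (T = -23*(-60) = 1380)
-759*Z(6, 4) + T = -759*(-⅚) + 1380 = 1265/2 + 1380 = 4025/2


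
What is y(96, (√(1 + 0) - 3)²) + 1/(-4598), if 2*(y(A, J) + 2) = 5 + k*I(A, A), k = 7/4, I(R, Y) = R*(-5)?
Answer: -964431/2299 ≈ -419.50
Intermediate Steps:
I(R, Y) = -5*R
k = 7/4 (k = 7*(¼) = 7/4 ≈ 1.7500)
y(A, J) = ½ - 35*A/8 (y(A, J) = -2 + (5 + 7*(-5*A)/4)/2 = -2 + (5 - 35*A/4)/2 = -2 + (5/2 - 35*A/8) = ½ - 35*A/8)
y(96, (√(1 + 0) - 3)²) + 1/(-4598) = (½ - 35/8*96) + 1/(-4598) = (½ - 420) - 1/4598 = -839/2 - 1/4598 = -964431/2299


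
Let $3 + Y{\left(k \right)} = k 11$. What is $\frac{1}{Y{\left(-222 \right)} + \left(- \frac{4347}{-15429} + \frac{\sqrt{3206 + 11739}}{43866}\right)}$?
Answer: $- \frac{124427946325745741688}{304191272165970204349471} - \frac{8121927770838 \sqrt{305}}{304191272165970204349471} \approx -0.00040905$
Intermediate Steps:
$Y{\left(k \right)} = -3 + 11 k$ ($Y{\left(k \right)} = -3 + k 11 = -3 + 11 k$)
$\frac{1}{Y{\left(-222 \right)} + \left(- \frac{4347}{-15429} + \frac{\sqrt{3206 + 11739}}{43866}\right)} = \frac{1}{\left(-3 + 11 \left(-222\right)\right) + \left(- \frac{4347}{-15429} + \frac{\sqrt{3206 + 11739}}{43866}\right)} = \frac{1}{\left(-3 - 2442\right) + \left(\left(-4347\right) \left(- \frac{1}{15429}\right) + \sqrt{14945} \cdot \frac{1}{43866}\right)} = \frac{1}{-2445 + \left(\frac{1449}{5143} + 7 \sqrt{305} \cdot \frac{1}{43866}\right)} = \frac{1}{-2445 + \left(\frac{1449}{5143} + \frac{7 \sqrt{305}}{43866}\right)} = \frac{1}{- \frac{12573186}{5143} + \frac{7 \sqrt{305}}{43866}}$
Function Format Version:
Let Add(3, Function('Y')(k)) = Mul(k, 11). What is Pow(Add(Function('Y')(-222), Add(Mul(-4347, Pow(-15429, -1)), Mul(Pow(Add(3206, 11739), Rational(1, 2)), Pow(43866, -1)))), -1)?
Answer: Add(Rational(-124427946325745741688, 304191272165970204349471), Mul(Rational(-8121927770838, 304191272165970204349471), Pow(305, Rational(1, 2)))) ≈ -0.00040905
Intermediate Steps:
Function('Y')(k) = Add(-3, Mul(11, k)) (Function('Y')(k) = Add(-3, Mul(k, 11)) = Add(-3, Mul(11, k)))
Pow(Add(Function('Y')(-222), Add(Mul(-4347, Pow(-15429, -1)), Mul(Pow(Add(3206, 11739), Rational(1, 2)), Pow(43866, -1)))), -1) = Pow(Add(Add(-3, Mul(11, -222)), Add(Mul(-4347, Pow(-15429, -1)), Mul(Pow(Add(3206, 11739), Rational(1, 2)), Pow(43866, -1)))), -1) = Pow(Add(Add(-3, -2442), Add(Mul(-4347, Rational(-1, 15429)), Mul(Pow(14945, Rational(1, 2)), Rational(1, 43866)))), -1) = Pow(Add(-2445, Add(Rational(1449, 5143), Mul(Mul(7, Pow(305, Rational(1, 2))), Rational(1, 43866)))), -1) = Pow(Add(-2445, Add(Rational(1449, 5143), Mul(Rational(7, 43866), Pow(305, Rational(1, 2))))), -1) = Pow(Add(Rational(-12573186, 5143), Mul(Rational(7, 43866), Pow(305, Rational(1, 2)))), -1)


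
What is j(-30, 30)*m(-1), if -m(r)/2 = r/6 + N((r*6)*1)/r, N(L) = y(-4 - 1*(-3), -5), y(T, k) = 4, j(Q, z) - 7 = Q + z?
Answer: 175/3 ≈ 58.333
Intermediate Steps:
j(Q, z) = 7 + Q + z (j(Q, z) = 7 + (Q + z) = 7 + Q + z)
N(L) = 4
m(r) = -8/r - r/3 (m(r) = -2*(r/6 + 4/r) = -2*(4/r + r/6) = -8/r - r/3)
j(-30, 30)*m(-1) = (7 - 30 + 30)*(-8/(-1) - ⅓*(-1)) = 7*(-8*(-1) + ⅓) = 7*(8 + ⅓) = 7*(25/3) = 175/3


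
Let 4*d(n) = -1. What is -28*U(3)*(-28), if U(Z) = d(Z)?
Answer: -196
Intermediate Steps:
d(n) = -¼ (d(n) = (¼)*(-1) = -¼)
U(Z) = -¼
-28*U(3)*(-28) = -28*(-¼)*(-28) = 7*(-28) = -196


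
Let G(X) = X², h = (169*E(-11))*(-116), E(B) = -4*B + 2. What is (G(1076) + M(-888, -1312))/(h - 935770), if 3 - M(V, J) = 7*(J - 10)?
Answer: -389011/612518 ≈ -0.63510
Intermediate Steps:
E(B) = 2 - 4*B
M(V, J) = 73 - 7*J (M(V, J) = 3 - 7*(J - 10) = 3 - 7*(-10 + J) = 3 - (-70 + 7*J) = 3 + (70 - 7*J) = 73 - 7*J)
h = -901784 (h = (169*(2 - 4*(-11)))*(-116) = (169*(2 + 44))*(-116) = (169*46)*(-116) = 7774*(-116) = -901784)
(G(1076) + M(-888, -1312))/(h - 935770) = (1076² + (73 - 7*(-1312)))/(-901784 - 935770) = (1157776 + (73 + 9184))/(-1837554) = (1157776 + 9257)*(-1/1837554) = 1167033*(-1/1837554) = -389011/612518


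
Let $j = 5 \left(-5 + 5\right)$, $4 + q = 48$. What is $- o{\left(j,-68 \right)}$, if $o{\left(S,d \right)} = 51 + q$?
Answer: $-95$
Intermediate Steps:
$q = 44$ ($q = -4 + 48 = 44$)
$j = 0$ ($j = 5 \cdot 0 = 0$)
$o{\left(S,d \right)} = 95$ ($o{\left(S,d \right)} = 51 + 44 = 95$)
$- o{\left(j,-68 \right)} = \left(-1\right) 95 = -95$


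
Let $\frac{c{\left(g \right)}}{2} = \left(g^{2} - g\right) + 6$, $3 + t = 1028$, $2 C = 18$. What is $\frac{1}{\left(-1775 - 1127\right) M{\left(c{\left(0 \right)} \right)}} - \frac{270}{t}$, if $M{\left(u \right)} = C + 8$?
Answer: $- \frac{2664241}{10113470} \approx -0.26343$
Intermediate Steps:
$C = 9$ ($C = \frac{1}{2} \cdot 18 = 9$)
$t = 1025$ ($t = -3 + 1028 = 1025$)
$c{\left(g \right)} = 12 - 2 g + 2 g^{2}$ ($c{\left(g \right)} = 2 \left(\left(g^{2} - g\right) + 6\right) = 2 \left(6 + g^{2} - g\right) = 12 - 2 g + 2 g^{2}$)
$M{\left(u \right)} = 17$ ($M{\left(u \right)} = 9 + 8 = 17$)
$\frac{1}{\left(-1775 - 1127\right) M{\left(c{\left(0 \right)} \right)}} - \frac{270}{t} = \frac{1}{\left(-1775 - 1127\right) 17} - \frac{270}{1025} = \frac{1}{-1775 - 1127} \cdot \frac{1}{17} - \frac{54}{205} = \frac{1}{-2902} \cdot \frac{1}{17} - \frac{54}{205} = \left(- \frac{1}{2902}\right) \frac{1}{17} - \frac{54}{205} = - \frac{1}{49334} - \frac{54}{205} = - \frac{2664241}{10113470}$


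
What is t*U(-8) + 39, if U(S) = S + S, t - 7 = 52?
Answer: -905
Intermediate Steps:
t = 59 (t = 7 + 52 = 59)
U(S) = 2*S
t*U(-8) + 39 = 59*(2*(-8)) + 39 = 59*(-16) + 39 = -944 + 39 = -905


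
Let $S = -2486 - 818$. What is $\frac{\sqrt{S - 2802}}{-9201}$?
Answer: $- \frac{i \sqrt{6106}}{9201} \approx - 0.0084926 i$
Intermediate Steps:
$S = -3304$
$\frac{\sqrt{S - 2802}}{-9201} = \frac{\sqrt{-3304 - 2802}}{-9201} = \sqrt{-6106} \left(- \frac{1}{9201}\right) = i \sqrt{6106} \left(- \frac{1}{9201}\right) = - \frac{i \sqrt{6106}}{9201}$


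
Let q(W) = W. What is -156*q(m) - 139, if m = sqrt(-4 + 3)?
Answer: -139 - 156*I ≈ -139.0 - 156.0*I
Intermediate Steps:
m = I (m = sqrt(-1) = I ≈ 1.0*I)
-156*q(m) - 139 = -156*I - 139 = -139 - 156*I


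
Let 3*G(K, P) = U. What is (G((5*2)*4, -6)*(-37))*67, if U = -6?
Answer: 4958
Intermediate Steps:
G(K, P) = -2 (G(K, P) = (⅓)*(-6) = -2)
(G((5*2)*4, -6)*(-37))*67 = -2*(-37)*67 = 74*67 = 4958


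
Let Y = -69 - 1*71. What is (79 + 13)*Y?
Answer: -12880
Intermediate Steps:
Y = -140 (Y = -69 - 71 = -140)
(79 + 13)*Y = (79 + 13)*(-140) = 92*(-140) = -12880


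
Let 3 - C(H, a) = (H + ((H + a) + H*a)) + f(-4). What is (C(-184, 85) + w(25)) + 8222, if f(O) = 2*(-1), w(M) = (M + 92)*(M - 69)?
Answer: 19002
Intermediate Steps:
w(M) = (-69 + M)*(92 + M) (w(M) = (92 + M)*(-69 + M) = (-69 + M)*(92 + M))
f(O) = -2
C(H, a) = 5 - a - 2*H - H*a (C(H, a) = 3 - ((H + ((H + a) + H*a)) - 2) = 3 - ((H + (H + a + H*a)) - 2) = 3 - ((a + 2*H + H*a) - 2) = 3 - (-2 + a + 2*H + H*a) = 3 + (2 - a - 2*H - H*a) = 5 - a - 2*H - H*a)
(C(-184, 85) + w(25)) + 8222 = ((5 - 1*85 - 2*(-184) - 1*(-184)*85) + (-6348 + 25² + 23*25)) + 8222 = ((5 - 85 + 368 + 15640) + (-6348 + 625 + 575)) + 8222 = (15928 - 5148) + 8222 = 10780 + 8222 = 19002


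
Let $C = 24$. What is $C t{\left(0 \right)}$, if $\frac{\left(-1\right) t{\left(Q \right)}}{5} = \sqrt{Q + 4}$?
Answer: $-240$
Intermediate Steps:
$t{\left(Q \right)} = - 5 \sqrt{4 + Q}$ ($t{\left(Q \right)} = - 5 \sqrt{Q + 4} = - 5 \sqrt{4 + Q}$)
$C t{\left(0 \right)} = 24 \left(- 5 \sqrt{4 + 0}\right) = 24 \left(- 5 \sqrt{4}\right) = 24 \left(\left(-5\right) 2\right) = 24 \left(-10\right) = -240$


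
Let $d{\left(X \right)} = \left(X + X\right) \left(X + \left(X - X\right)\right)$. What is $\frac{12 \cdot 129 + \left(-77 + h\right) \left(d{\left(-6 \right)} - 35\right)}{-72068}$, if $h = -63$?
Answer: $\frac{908}{18017} \approx 0.050397$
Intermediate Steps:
$d{\left(X \right)} = 2 X^{2}$ ($d{\left(X \right)} = 2 X \left(X + 0\right) = 2 X X = 2 X^{2}$)
$\frac{12 \cdot 129 + \left(-77 + h\right) \left(d{\left(-6 \right)} - 35\right)}{-72068} = \frac{12 \cdot 129 + \left(-77 - 63\right) \left(2 \left(-6\right)^{2} - 35\right)}{-72068} = \left(1548 - 140 \left(2 \cdot 36 - 35\right)\right) \left(- \frac{1}{72068}\right) = \left(1548 - 140 \left(72 - 35\right)\right) \left(- \frac{1}{72068}\right) = \left(1548 - 5180\right) \left(- \frac{1}{72068}\right) = \left(-3632\right) \left(- \frac{1}{72068}\right) = \frac{908}{18017}$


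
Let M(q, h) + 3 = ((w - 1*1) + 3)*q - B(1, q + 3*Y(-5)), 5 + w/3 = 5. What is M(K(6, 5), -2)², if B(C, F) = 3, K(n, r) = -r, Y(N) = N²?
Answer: 256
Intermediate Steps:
w = 0 (w = -15 + 3*5 = -15 + 15 = 0)
M(q, h) = -6 + 2*q (M(q, h) = -3 + (((0 - 1*1) + 3)*q - 1*3) = -3 + (((0 - 1) + 3)*q - 3) = -3 + ((-1 + 3)*q - 3) = -3 + (2*q - 3) = -3 + (-3 + 2*q) = -6 + 2*q)
M(K(6, 5), -2)² = (-6 + 2*(-1*5))² = (-6 + 2*(-5))² = (-6 - 10)² = (-16)² = 256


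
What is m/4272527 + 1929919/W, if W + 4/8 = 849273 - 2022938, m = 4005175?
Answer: -144689604749/204674185213 ≈ -0.70693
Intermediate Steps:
W = -2347331/2 (W = -½ + (849273 - 2022938) = -½ - 1173665 = -2347331/2 ≈ -1.1737e+6)
m/4272527 + 1929919/W = 4005175/4272527 + 1929919/(-2347331/2) = 4005175*(1/4272527) + 1929919*(-2/2347331) = 4005175/4272527 - 3859838/2347331 = -144689604749/204674185213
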